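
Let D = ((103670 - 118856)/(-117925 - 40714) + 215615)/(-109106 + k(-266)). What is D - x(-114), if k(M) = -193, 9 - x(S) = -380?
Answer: -6779108662900/17339084061 ≈ -390.97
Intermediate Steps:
x(S) = 389 (x(S) = 9 - 1*(-380) = 9 + 380 = 389)
D = -34204963171/17339084061 (D = ((103670 - 118856)/(-117925 - 40714) + 215615)/(-109106 - 193) = (-15186/(-158639) + 215615)/(-109299) = (-15186*(-1/158639) + 215615)*(-1/109299) = (15186/158639 + 215615)*(-1/109299) = (34204963171/158639)*(-1/109299) = -34204963171/17339084061 ≈ -1.9727)
D - x(-114) = -34204963171/17339084061 - 1*389 = -34204963171/17339084061 - 389 = -6779108662900/17339084061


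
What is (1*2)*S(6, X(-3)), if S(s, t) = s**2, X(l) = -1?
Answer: 72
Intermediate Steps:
(1*2)*S(6, X(-3)) = (1*2)*6**2 = 2*36 = 72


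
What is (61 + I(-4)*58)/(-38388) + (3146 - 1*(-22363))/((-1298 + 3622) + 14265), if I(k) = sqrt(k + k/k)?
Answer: 978227563/636818532 - 29*I*sqrt(3)/19194 ≈ 1.5361 - 0.0026169*I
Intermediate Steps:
I(k) = sqrt(1 + k) (I(k) = sqrt(k + 1) = sqrt(1 + k))
(61 + I(-4)*58)/(-38388) + (3146 - 1*(-22363))/((-1298 + 3622) + 14265) = (61 + sqrt(1 - 4)*58)/(-38388) + (3146 - 1*(-22363))/((-1298 + 3622) + 14265) = (61 + sqrt(-3)*58)*(-1/38388) + (3146 + 22363)/(2324 + 14265) = (61 + (I*sqrt(3))*58)*(-1/38388) + 25509/16589 = (61 + 58*I*sqrt(3))*(-1/38388) + 25509*(1/16589) = (-61/38388 - 29*I*sqrt(3)/19194) + 25509/16589 = 978227563/636818532 - 29*I*sqrt(3)/19194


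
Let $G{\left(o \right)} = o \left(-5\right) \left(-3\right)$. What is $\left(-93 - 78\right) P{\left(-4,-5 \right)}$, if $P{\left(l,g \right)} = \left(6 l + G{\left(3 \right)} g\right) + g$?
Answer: $43434$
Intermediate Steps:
$G{\left(o \right)} = 15 o$ ($G{\left(o \right)} = - 5 o \left(-3\right) = 15 o$)
$P{\left(l,g \right)} = 6 l + 46 g$ ($P{\left(l,g \right)} = \left(6 l + 15 \cdot 3 g\right) + g = \left(6 l + 45 g\right) + g = 6 l + 46 g$)
$\left(-93 - 78\right) P{\left(-4,-5 \right)} = \left(-93 - 78\right) \left(6 \left(-4\right) + 46 \left(-5\right)\right) = - 171 \left(-24 - 230\right) = \left(-171\right) \left(-254\right) = 43434$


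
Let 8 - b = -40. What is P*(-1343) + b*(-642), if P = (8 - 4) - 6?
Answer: -28130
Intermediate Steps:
b = 48 (b = 8 - 1*(-40) = 8 + 40 = 48)
P = -2 (P = 4 - 6 = -2)
P*(-1343) + b*(-642) = -2*(-1343) + 48*(-642) = 2686 - 30816 = -28130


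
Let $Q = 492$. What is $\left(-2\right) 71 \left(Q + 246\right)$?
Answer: $-104796$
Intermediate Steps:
$\left(-2\right) 71 \left(Q + 246\right) = \left(-2\right) 71 \left(492 + 246\right) = \left(-142\right) 738 = -104796$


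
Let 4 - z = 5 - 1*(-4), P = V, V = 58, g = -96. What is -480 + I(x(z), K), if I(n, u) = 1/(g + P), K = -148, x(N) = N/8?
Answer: -18241/38 ≈ -480.03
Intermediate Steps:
P = 58
z = -5 (z = 4 - (5 - 1*(-4)) = 4 - (5 + 4) = 4 - 1*9 = 4 - 9 = -5)
x(N) = N/8 (x(N) = N*(⅛) = N/8)
I(n, u) = -1/38 (I(n, u) = 1/(-96 + 58) = 1/(-38) = -1/38)
-480 + I(x(z), K) = -480 - 1/38 = -18241/38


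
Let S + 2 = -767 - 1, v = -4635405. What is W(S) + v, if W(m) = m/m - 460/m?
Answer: -356926062/77 ≈ -4.6354e+6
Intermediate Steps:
S = -770 (S = -2 + (-767 - 1) = -2 - 768 = -770)
W(m) = 1 - 460/m
W(S) + v = (-460 - 770)/(-770) - 4635405 = -1/770*(-1230) - 4635405 = 123/77 - 4635405 = -356926062/77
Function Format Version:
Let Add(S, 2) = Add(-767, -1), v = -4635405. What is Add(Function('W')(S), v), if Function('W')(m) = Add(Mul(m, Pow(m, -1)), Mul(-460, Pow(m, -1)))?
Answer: Rational(-356926062, 77) ≈ -4.6354e+6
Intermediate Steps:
S = -770 (S = Add(-2, Add(-767, -1)) = Add(-2, -768) = -770)
Function('W')(m) = Add(1, Mul(-460, Pow(m, -1)))
Add(Function('W')(S), v) = Add(Mul(Pow(-770, -1), Add(-460, -770)), -4635405) = Add(Mul(Rational(-1, 770), -1230), -4635405) = Add(Rational(123, 77), -4635405) = Rational(-356926062, 77)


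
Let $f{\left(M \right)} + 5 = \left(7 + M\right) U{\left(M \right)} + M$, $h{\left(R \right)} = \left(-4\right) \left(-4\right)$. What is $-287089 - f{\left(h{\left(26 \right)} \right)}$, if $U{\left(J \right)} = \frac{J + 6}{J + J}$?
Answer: $- \frac{4593853}{16} \approx -2.8712 \cdot 10^{5}$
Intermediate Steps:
$h{\left(R \right)} = 16$
$U{\left(J \right)} = \frac{6 + J}{2 J}$
$f{\left(M \right)} = -5 + M + \frac{\left(6 + M\right) \left(7 + M\right)}{2 M}$ ($f{\left(M \right)} = -5 + \left(\left(7 + M\right) \frac{6 + M}{2 M} + M\right) = -5 + \left(\frac{\left(6 + M\right) \left(7 + M\right)}{2 M} + M\right) = -5 + \left(M + \frac{\left(6 + M\right) \left(7 + M\right)}{2 M}\right) = -5 + M + \frac{\left(6 + M\right) \left(7 + M\right)}{2 M}$)
$-287089 - f{\left(h{\left(26 \right)} \right)} = -287089 - \left(\frac{3}{2} + \frac{21}{16} + \frac{3}{2} \cdot 16\right) = -287089 - \left(\frac{3}{2} + 21 \cdot \frac{1}{16} + 24\right) = -287089 - \left(\frac{3}{2} + \frac{21}{16} + 24\right) = -287089 - \frac{429}{16} = - \frac{4593853}{16}$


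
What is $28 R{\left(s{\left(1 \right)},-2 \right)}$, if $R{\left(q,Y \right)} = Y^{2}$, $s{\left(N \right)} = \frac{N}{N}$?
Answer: $112$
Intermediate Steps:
$s{\left(N \right)} = 1$
$28 R{\left(s{\left(1 \right)},-2 \right)} = 28 \left(-2\right)^{2} = 28 \cdot 4 = 112$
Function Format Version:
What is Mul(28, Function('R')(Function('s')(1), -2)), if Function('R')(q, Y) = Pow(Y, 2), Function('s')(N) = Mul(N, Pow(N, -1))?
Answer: 112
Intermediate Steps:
Function('s')(N) = 1
Mul(28, Function('R')(Function('s')(1), -2)) = Mul(28, Pow(-2, 2)) = Mul(28, 4) = 112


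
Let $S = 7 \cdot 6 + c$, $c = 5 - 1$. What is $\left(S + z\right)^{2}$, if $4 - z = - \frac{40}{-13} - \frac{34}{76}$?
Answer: $\frac{547606801}{244036} \approx 2244.0$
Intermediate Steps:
$c = 4$ ($c = 5 - 1 = 4$)
$S = 46$ ($S = 7 \cdot 6 + 4 = 42 + 4 = 46$)
$z = \frac{677}{494}$ ($z = 4 - \left(- \frac{40}{-13} - \frac{34}{76}\right) = 4 - \left(\left(-40\right) \left(- \frac{1}{13}\right) - \frac{17}{38}\right) = 4 - \left(\frac{40}{13} - \frac{17}{38}\right) = 4 - \frac{1299}{494} = \frac{677}{494} \approx 1.3704$)
$\left(S + z\right)^{2} = \left(46 + \frac{677}{494}\right)^{2} = \left(\frac{23401}{494}\right)^{2} = \frac{547606801}{244036}$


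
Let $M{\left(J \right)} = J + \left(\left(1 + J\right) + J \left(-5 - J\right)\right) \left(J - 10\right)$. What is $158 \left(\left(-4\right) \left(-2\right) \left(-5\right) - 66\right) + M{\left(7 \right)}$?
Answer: $-16513$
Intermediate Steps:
$M{\left(J \right)} = J + \left(-10 + J\right) \left(1 + J + J \left(-5 - J\right)\right)$ ($M{\left(J \right)} = J + \left(1 + J + J \left(-5 - J\right)\right) \left(-10 + J\right) = J + \left(-10 + J\right) \left(1 + J + J \left(-5 - J\right)\right)$)
$158 \left(\left(-4\right) \left(-2\right) \left(-5\right) - 66\right) + M{\left(7 \right)} = 158 \left(\left(-4\right) \left(-2\right) \left(-5\right) - 66\right) + \left(-10 - 7^{3} + 6 \cdot 7^{2} + 42 \cdot 7\right) = 158 \left(8 \left(-5\right) - 66\right) + \left(-10 - 343 + 6 \cdot 49 + 294\right) = 158 \left(-40 - 66\right) + \left(-10 - 343 + 294 + 294\right) = 158 \left(-106\right) + 235 = -16748 + 235 = -16513$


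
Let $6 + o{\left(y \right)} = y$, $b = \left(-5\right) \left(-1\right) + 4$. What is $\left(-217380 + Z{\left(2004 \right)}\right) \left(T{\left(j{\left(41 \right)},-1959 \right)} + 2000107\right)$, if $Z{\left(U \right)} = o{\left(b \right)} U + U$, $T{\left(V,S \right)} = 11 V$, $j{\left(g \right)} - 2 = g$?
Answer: $-418849431120$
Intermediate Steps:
$j{\left(g \right)} = 2 + g$
$b = 9$ ($b = 5 + 4 = 9$)
$o{\left(y \right)} = -6 + y$
$Z{\left(U \right)} = 4 U$ ($Z{\left(U \right)} = \left(-6 + 9\right) U + U = 3 U + U = 4 U$)
$\left(-217380 + Z{\left(2004 \right)}\right) \left(T{\left(j{\left(41 \right)},-1959 \right)} + 2000107\right) = \left(-217380 + 4 \cdot 2004\right) \left(11 \left(2 + 41\right) + 2000107\right) = \left(-217380 + 8016\right) \left(11 \cdot 43 + 2000107\right) = - 209364 \left(473 + 2000107\right) = \left(-209364\right) 2000580 = -418849431120$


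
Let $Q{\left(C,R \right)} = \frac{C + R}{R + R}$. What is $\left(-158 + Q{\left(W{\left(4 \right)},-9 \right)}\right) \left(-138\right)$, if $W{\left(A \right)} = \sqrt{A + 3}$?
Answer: $21735 + \frac{23 \sqrt{7}}{3} \approx 21755.0$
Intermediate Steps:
$W{\left(A \right)} = \sqrt{3 + A}$
$Q{\left(C,R \right)} = \frac{C + R}{2 R}$
$\left(-158 + Q{\left(W{\left(4 \right)},-9 \right)}\right) \left(-138\right) = \left(-158 + \frac{\sqrt{3 + 4} - 9}{2 \left(-9\right)}\right) \left(-138\right) = \left(-158 + \frac{1}{2} \left(- \frac{1}{9}\right) \left(\sqrt{7} - 9\right)\right) \left(-138\right) = \left(-158 + \frac{1}{2} \left(- \frac{1}{9}\right) \left(-9 + \sqrt{7}\right)\right) \left(-138\right) = \left(-158 + \left(\frac{1}{2} - \frac{\sqrt{7}}{18}\right)\right) \left(-138\right) = \left(- \frac{315}{2} - \frac{\sqrt{7}}{18}\right) \left(-138\right) = 21735 + \frac{23 \sqrt{7}}{3}$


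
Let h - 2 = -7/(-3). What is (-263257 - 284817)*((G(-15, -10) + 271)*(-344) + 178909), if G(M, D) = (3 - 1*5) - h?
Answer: -144467373734/3 ≈ -4.8156e+10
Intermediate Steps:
h = 13/3 (h = 2 - 7/(-3) = 2 - 7*(-⅓) = 2 + 7/3 = 13/3 ≈ 4.3333)
G(M, D) = -19/3 (G(M, D) = (3 - 1*5) - 1*13/3 = (3 - 5) - 13/3 = -2 - 13/3 = -19/3)
(-263257 - 284817)*((G(-15, -10) + 271)*(-344) + 178909) = (-263257 - 284817)*((-19/3 + 271)*(-344) + 178909) = -548074*((794/3)*(-344) + 178909) = -548074*(-273136/3 + 178909) = -548074*263591/3 = -144467373734/3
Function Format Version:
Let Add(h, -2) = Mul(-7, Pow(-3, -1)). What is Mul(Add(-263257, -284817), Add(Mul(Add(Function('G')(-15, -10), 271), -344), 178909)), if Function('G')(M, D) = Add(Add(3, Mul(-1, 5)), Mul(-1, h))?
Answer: Rational(-144467373734, 3) ≈ -4.8156e+10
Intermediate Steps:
h = Rational(13, 3) (h = Add(2, Mul(-7, Pow(-3, -1))) = Add(2, Mul(-7, Rational(-1, 3))) = Add(2, Rational(7, 3)) = Rational(13, 3) ≈ 4.3333)
Function('G')(M, D) = Rational(-19, 3) (Function('G')(M, D) = Add(Add(3, Mul(-1, 5)), Mul(-1, Rational(13, 3))) = Add(Add(3, -5), Rational(-13, 3)) = Add(-2, Rational(-13, 3)) = Rational(-19, 3))
Mul(Add(-263257, -284817), Add(Mul(Add(Function('G')(-15, -10), 271), -344), 178909)) = Mul(Add(-263257, -284817), Add(Mul(Add(Rational(-19, 3), 271), -344), 178909)) = Mul(-548074, Add(Mul(Rational(794, 3), -344), 178909)) = Mul(-548074, Add(Rational(-273136, 3), 178909)) = Mul(-548074, Rational(263591, 3)) = Rational(-144467373734, 3)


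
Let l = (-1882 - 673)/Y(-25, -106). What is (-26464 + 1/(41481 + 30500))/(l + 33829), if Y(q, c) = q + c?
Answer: -249542578973/319174839074 ≈ -0.78184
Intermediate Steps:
Y(q, c) = c + q
l = 2555/131 (l = (-1882 - 673)/(-106 - 25) = -2555/(-131) = -2555*(-1/131) = 2555/131 ≈ 19.504)
(-26464 + 1/(41481 + 30500))/(l + 33829) = (-26464 + 1/(41481 + 30500))/(2555/131 + 33829) = (-26464 + 1/71981)/(4434154/131) = (-26464 + 1/71981)*(131/4434154) = -1904905183/71981*131/4434154 = -249542578973/319174839074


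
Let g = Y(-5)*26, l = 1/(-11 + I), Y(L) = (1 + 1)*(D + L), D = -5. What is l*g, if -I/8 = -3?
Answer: -40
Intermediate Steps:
I = 24 (I = -8*(-3) = 24)
Y(L) = -10 + 2*L (Y(L) = (1 + 1)*(-5 + L) = 2*(-5 + L) = -10 + 2*L)
l = 1/13 (l = 1/(-11 + 24) = 1/13 ≈ 0.076923)
g = -520 (g = (-10 + 2*(-5))*26 = (-10 - 10)*26 = -20*26 = -520)
l*g = (1/13)*(-520) = -40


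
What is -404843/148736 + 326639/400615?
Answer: -113603200141/59585872640 ≈ -1.9065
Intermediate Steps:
-404843/148736 + 326639/400615 = -113603200141/59585872640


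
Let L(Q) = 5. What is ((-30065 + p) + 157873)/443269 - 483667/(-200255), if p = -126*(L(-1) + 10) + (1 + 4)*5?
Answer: 239615302888/88766833595 ≈ 2.6994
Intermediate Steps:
p = -1865 (p = -126*(5 + 10) + (1 + 4)*5 = -126*15 + 5*5 = -1890 + 25 = -1865)
((-30065 + p) + 157873)/443269 - 483667/(-200255) = ((-30065 - 1865) + 157873)/443269 - 483667/(-200255) = (-31930 + 157873)*(1/443269) - 483667*(-1/200255) = 125943*(1/443269) + 483667/200255 = 125943/443269 + 483667/200255 = 239615302888/88766833595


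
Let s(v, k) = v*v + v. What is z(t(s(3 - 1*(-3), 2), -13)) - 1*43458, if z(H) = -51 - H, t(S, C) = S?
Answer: -43551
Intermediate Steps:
s(v, k) = v + v² (s(v, k) = v² + v = v + v²)
z(t(s(3 - 1*(-3), 2), -13)) - 1*43458 = (-51 - (3 - 1*(-3))*(1 + (3 - 1*(-3)))) - 1*43458 = (-51 - (3 + 3)*(1 + (3 + 3))) - 43458 = (-51 - 6*(1 + 6)) - 43458 = (-51 - 6*7) - 43458 = (-51 - 1*42) - 43458 = (-51 - 42) - 43458 = -93 - 43458 = -43551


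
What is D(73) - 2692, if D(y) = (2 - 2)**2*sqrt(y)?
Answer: -2692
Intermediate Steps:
D(y) = 0 (D(y) = 0**2*sqrt(y) = 0*sqrt(y) = 0)
D(73) - 2692 = 0 - 2692 = -2692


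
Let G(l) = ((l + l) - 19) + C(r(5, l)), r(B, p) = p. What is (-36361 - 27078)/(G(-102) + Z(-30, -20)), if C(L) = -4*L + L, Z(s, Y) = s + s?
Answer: -63439/23 ≈ -2758.2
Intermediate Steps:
Z(s, Y) = 2*s
C(L) = -3*L
G(l) = -19 - l (G(l) = ((l + l) - 19) - 3*l = (2*l - 19) - 3*l = (-19 + 2*l) - 3*l = -19 - l)
(-36361 - 27078)/(G(-102) + Z(-30, -20)) = (-36361 - 27078)/((-19 - 1*(-102)) + 2*(-30)) = -63439/((-19 + 102) - 60) = -63439/(83 - 60) = -63439/23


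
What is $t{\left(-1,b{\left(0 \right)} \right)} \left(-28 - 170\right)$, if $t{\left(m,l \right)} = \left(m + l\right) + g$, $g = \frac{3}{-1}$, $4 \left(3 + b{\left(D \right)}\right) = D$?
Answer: $1386$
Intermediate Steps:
$b{\left(D \right)} = -3 + \frac{D}{4}$
$g = -3$ ($g = 3 \left(-1\right) = -3$)
$t{\left(m,l \right)} = -3 + l + m$ ($t{\left(m,l \right)} = \left(m + l\right) - 3 = \left(l + m\right) - 3 = -3 + l + m$)
$t{\left(-1,b{\left(0 \right)} \right)} \left(-28 - 170\right) = \left(-3 + \left(-3 + \frac{1}{4} \cdot 0\right) - 1\right) \left(-28 - 170\right) = \left(-3 + \left(-3 + 0\right) - 1\right) \left(-28 - 170\right) = \left(-3 - 3 - 1\right) \left(-198\right) = \left(-7\right) \left(-198\right) = 1386$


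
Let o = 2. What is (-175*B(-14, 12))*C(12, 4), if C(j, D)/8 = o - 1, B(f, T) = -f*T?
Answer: -235200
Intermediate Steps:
B(f, T) = -T*f
C(j, D) = 8 (C(j, D) = 8*(2 - 1) = 8*1 = 8)
(-175*B(-14, 12))*C(12, 4) = -(-175)*12*(-14)*8 = -175*168*8 = -29400*8 = -235200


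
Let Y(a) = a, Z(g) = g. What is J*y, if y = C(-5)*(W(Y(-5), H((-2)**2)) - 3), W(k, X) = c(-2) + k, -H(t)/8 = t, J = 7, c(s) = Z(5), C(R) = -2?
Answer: 42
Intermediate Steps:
c(s) = 5
H(t) = -8*t
W(k, X) = 5 + k
y = 6 (y = -2*((5 - 5) - 3) = -2*(0 - 3) = -2*(-3) = 6)
J*y = 7*6 = 42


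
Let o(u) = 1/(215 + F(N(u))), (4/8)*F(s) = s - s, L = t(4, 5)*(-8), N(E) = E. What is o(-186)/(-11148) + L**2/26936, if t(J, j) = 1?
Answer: 19171193/8070092940 ≈ 0.0023756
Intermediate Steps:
L = -8 (L = 1*(-8) = -8)
F(s) = 0 (F(s) = 2*(s - s) = 2*0 = 0)
o(u) = 1/215 (o(u) = 1/(215 + 0) = 1/215)
o(-186)/(-11148) + L**2/26936 = (1/215)/(-11148) + (-8)**2/26936 = (1/215)*(-1/11148) + 64*(1/26936) = -1/2396820 + 8/3367 = 19171193/8070092940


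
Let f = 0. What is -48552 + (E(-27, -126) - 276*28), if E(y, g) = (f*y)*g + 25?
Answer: -56255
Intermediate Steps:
E(y, g) = 25 (E(y, g) = (0*y)*g + 25 = 0*g + 25 = 0 + 25 = 25)
-48552 + (E(-27, -126) - 276*28) = -48552 + (25 - 276*28) = -48552 + (25 - 1*7728) = -48552 + (25 - 7728) = -48552 - 7703 = -56255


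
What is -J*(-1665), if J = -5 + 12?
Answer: 11655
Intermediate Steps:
J = 7
-J*(-1665) = -7*(-1665) = -1*(-11655) = 11655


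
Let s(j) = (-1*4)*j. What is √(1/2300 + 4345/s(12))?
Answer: 7*I*√3518103/1380 ≈ 9.5142*I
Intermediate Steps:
s(j) = -4*j
√(1/2300 + 4345/s(12)) = √(1/2300 + 4345/((-4*12))) = √(1/2300 + 4345/(-48)) = √(1/2300 + 4345*(-1/48)) = √(1/2300 - 4345/48) = √(-2498363/27600) = 7*I*√3518103/1380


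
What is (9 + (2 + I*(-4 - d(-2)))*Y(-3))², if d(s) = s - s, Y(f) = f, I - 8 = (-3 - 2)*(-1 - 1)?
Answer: 47961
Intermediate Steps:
I = 18 (I = 8 + (-3 - 2)*(-1 - 1) = 8 - 5*(-2) = 8 + 10 = 18)
d(s) = 0
(9 + (2 + I*(-4 - d(-2)))*Y(-3))² = (9 + (2 + 18*(-4 - 1*0))*(-3))² = (9 + (2 + 18*(-4 + 0))*(-3))² = (9 + (2 + 18*(-4))*(-3))² = (9 + (2 - 72)*(-3))² = (9 - 70*(-3))² = (9 + 210)² = 219² = 47961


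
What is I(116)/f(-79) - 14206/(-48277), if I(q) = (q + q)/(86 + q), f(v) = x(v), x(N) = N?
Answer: 107749542/385202183 ≈ 0.27972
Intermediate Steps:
f(v) = v
I(q) = 2*q/(86 + q) (I(q) = (2*q)/(86 + q) = 2*q/(86 + q))
I(116)/f(-79) - 14206/(-48277) = (2*116/(86 + 116))/(-79) - 14206/(-48277) = (2*116/202)*(-1/79) - 14206*(-1/48277) = (2*116*(1/202))*(-1/79) + 14206/48277 = (116/101)*(-1/79) + 14206/48277 = -116/7979 + 14206/48277 = 107749542/385202183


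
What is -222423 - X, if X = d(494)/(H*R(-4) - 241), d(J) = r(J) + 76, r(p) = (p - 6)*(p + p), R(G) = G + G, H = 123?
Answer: -54397191/245 ≈ -2.2203e+5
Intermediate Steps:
R(G) = 2*G
r(p) = 2*p*(-6 + p) (r(p) = (-6 + p)*(2*p) = 2*p*(-6 + p))
d(J) = 76 + 2*J*(-6 + J) (d(J) = 2*J*(-6 + J) + 76 = 76 + 2*J*(-6 + J))
X = -96444/245 (X = (76 + 2*494*(-6 + 494))/(123*(2*(-4)) - 241) = (76 + 2*494*488)/(123*(-8) - 241) = (76 + 482144)/(-984 - 241) = 482220/(-1225) = 482220*(-1/1225) = -96444/245 ≈ -393.65)
-222423 - X = -222423 - 1*(-96444/245) = -222423 + 96444/245 = -54397191/245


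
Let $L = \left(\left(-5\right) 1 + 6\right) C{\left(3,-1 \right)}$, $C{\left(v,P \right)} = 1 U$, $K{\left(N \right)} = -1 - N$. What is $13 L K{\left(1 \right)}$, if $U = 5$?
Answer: $-130$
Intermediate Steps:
$C{\left(v,P \right)} = 5$ ($C{\left(v,P \right)} = 1 \cdot 5 = 5$)
$L = 5$ ($L = \left(\left(-5\right) 1 + 6\right) 5 = \left(-5 + 6\right) 5 = 1 \cdot 5 = 5$)
$13 L K{\left(1 \right)} = 13 \cdot 5 \left(-1 - 1\right) = 65 \left(-1 - 1\right) = 65 \left(-2\right) = -130$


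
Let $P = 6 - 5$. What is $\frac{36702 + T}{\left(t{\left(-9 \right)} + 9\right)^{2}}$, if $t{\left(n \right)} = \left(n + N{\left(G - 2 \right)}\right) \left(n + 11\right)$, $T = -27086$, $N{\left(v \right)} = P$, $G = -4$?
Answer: $\frac{9616}{49} \approx 196.24$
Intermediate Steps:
$P = 1$ ($P = 6 - 5 = 1$)
$N{\left(v \right)} = 1$
$t{\left(n \right)} = \left(1 + n\right) \left(11 + n\right)$ ($t{\left(n \right)} = \left(n + 1\right) \left(n + 11\right) = \left(1 + n\right) \left(11 + n\right)$)
$\frac{36702 + T}{\left(t{\left(-9 \right)} + 9\right)^{2}} = \frac{36702 - 27086}{\left(\left(11 + \left(-9\right)^{2} + 12 \left(-9\right)\right) + 9\right)^{2}} = \frac{9616}{\left(\left(11 + 81 - 108\right) + 9\right)^{2}} = \frac{9616}{\left(-16 + 9\right)^{2}} = \frac{9616}{\left(-7\right)^{2}} = \frac{9616}{49}$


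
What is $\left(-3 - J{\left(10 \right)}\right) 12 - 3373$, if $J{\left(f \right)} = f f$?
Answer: $-4609$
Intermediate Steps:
$J{\left(f \right)} = f^{2}$
$\left(-3 - J{\left(10 \right)}\right) 12 - 3373 = \left(-3 - 10^{2}\right) 12 - 3373 = \left(-3 - 100\right) 12 - 3373 = \left(-103\right) 12 - 3373 = -1236 - 3373 = -4609$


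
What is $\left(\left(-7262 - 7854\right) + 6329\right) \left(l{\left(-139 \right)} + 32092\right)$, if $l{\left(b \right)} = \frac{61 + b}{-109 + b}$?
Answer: $- \frac{34967400789}{124} \approx -2.82 \cdot 10^{8}$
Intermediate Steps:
$l{\left(b \right)} = \frac{61 + b}{-109 + b}$
$\left(\left(-7262 - 7854\right) + 6329\right) \left(l{\left(-139 \right)} + 32092\right) = \left(\left(-7262 - 7854\right) + 6329\right) \left(\frac{61 - 139}{-109 - 139} + 32092\right) = \left(-15116 + 6329\right) \left(\frac{1}{-248} \left(-78\right) + 32092\right) = - 8787 \left(\left(- \frac{1}{248}\right) \left(-78\right) + 32092\right) = - 8787 \left(\frac{39}{124} + 32092\right) = \left(-8787\right) \frac{3979447}{124} = - \frac{34967400789}{124}$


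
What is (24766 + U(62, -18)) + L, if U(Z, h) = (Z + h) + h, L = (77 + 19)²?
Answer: 34008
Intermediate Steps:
L = 9216 (L = 96² = 9216)
U(Z, h) = Z + 2*h
(24766 + U(62, -18)) + L = (24766 + (62 + 2*(-18))) + 9216 = (24766 + (62 - 36)) + 9216 = (24766 + 26) + 9216 = 24792 + 9216 = 34008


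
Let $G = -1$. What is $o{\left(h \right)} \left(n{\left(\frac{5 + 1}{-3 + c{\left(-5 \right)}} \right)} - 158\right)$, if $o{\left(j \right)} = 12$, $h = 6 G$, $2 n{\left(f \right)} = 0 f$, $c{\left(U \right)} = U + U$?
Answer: $-1896$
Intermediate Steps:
$c{\left(U \right)} = 2 U$
$n{\left(f \right)} = 0$ ($n{\left(f \right)} = \frac{0 f}{2} = \frac{1}{2} \cdot 0 = 0$)
$h = -6$ ($h = 6 \left(-1\right) = -6$)
$o{\left(h \right)} \left(n{\left(\frac{5 + 1}{-3 + c{\left(-5 \right)}} \right)} - 158\right) = 12 \left(0 - 158\right) = 12 \left(-158\right) = -1896$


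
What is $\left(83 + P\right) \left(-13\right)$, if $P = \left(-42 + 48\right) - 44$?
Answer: $-585$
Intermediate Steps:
$P = -38$ ($P = 6 - 44 = -38$)
$\left(83 + P\right) \left(-13\right) = \left(83 - 38\right) \left(-13\right) = 45 \left(-13\right) = -585$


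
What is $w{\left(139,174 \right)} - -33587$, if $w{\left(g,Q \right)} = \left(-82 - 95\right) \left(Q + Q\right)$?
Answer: $-28009$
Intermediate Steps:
$w{\left(g,Q \right)} = - 354 Q$ ($w{\left(g,Q \right)} = - 177 \cdot 2 Q = - 354 Q$)
$w{\left(139,174 \right)} - -33587 = \left(-354\right) 174 - -33587 = -61596 + 33587 = -28009$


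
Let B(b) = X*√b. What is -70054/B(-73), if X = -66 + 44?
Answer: -35027*I*√73/803 ≈ -372.69*I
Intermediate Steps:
X = -22
B(b) = -22*√b
-70054/B(-73) = -70054*I*√73/1606 = -35027*I*√73/803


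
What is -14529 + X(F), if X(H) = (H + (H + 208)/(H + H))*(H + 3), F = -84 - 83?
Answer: 2150815/167 ≈ 12879.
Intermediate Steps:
F = -167
X(H) = (3 + H)*(H + (208 + H)/(2*H)) (X(H) = (H + (208 + H)/((2*H)))*(3 + H) = (H + (208 + H)*(1/(2*H)))*(3 + H) = (H + (208 + H)/(2*H))*(3 + H) = (3 + H)*(H + (208 + H)/(2*H)))
-14529 + X(F) = -14529 + (211/2 + (-167)² + 312/(-167) + (7/2)*(-167)) = -14529 + (211/2 + 27889 + 312*(-1/167) - 1169/2) = -14529 + (211/2 + 27889 - 312/167 - 1169/2) = -14529 + 4577158/167 = 2150815/167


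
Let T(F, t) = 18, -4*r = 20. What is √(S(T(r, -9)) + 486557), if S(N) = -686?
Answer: √485871 ≈ 697.04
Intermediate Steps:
r = -5 (r = -¼*20 = -5)
√(S(T(r, -9)) + 486557) = √(-686 + 486557) = √485871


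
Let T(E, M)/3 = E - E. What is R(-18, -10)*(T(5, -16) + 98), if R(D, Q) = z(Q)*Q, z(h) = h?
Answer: 9800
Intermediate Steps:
T(E, M) = 0 (T(E, M) = 3*(E - E) = 3*0 = 0)
R(D, Q) = Q**2 (R(D, Q) = Q*Q = Q**2)
R(-18, -10)*(T(5, -16) + 98) = (-10)**2*(0 + 98) = 100*98 = 9800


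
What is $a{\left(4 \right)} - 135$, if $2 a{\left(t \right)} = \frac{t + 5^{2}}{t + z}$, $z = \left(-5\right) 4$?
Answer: $- \frac{4349}{32} \approx -135.91$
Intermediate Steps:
$z = -20$
$a{\left(t \right)} = \frac{25 + t}{2 \left(-20 + t\right)}$ ($a{\left(t \right)} = \frac{\left(t + 5^{2}\right) \frac{1}{t - 20}}{2} = \frac{\left(t + 25\right) \frac{1}{-20 + t}}{2} = \frac{\left(25 + t\right) \frac{1}{-20 + t}}{2} = \frac{\frac{1}{-20 + t} \left(25 + t\right)}{2} = \frac{25 + t}{2 \left(-20 + t\right)}$)
$a{\left(4 \right)} - 135 = \frac{25 + 4}{2 \left(-20 + 4\right)} - 135 = \frac{1}{2} \frac{1}{-16} \cdot 29 - 135 = \frac{1}{2} \left(- \frac{1}{16}\right) 29 - 135 = - \frac{29}{32} - 135 = - \frac{4349}{32}$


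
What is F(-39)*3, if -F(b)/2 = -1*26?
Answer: 156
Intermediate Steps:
F(b) = 52 (F(b) = -(-2)*26 = -2*(-26) = 52)
F(-39)*3 = 52*3 = 156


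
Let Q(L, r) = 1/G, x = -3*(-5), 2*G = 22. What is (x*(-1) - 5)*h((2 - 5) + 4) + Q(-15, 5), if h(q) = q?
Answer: -219/11 ≈ -19.909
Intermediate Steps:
G = 11 (G = (1/2)*22 = 11)
x = 15
Q(L, r) = 1/11
(x*(-1) - 5)*h((2 - 5) + 4) + Q(-15, 5) = (15*(-1) - 5)*((2 - 5) + 4) + 1/11 = (-15 - 5)*(-3 + 4) + 1/11 = -20*1 + 1/11 = -20 + 1/11 = -219/11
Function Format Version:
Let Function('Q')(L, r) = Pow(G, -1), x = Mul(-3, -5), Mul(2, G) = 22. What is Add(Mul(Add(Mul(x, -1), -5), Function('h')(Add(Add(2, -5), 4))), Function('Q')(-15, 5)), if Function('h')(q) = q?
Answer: Rational(-219, 11) ≈ -19.909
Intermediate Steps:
G = 11 (G = Mul(Rational(1, 2), 22) = 11)
x = 15
Function('Q')(L, r) = Rational(1, 11) (Function('Q')(L, r) = Pow(11, -1) = Rational(1, 11))
Add(Mul(Add(Mul(x, -1), -5), Function('h')(Add(Add(2, -5), 4))), Function('Q')(-15, 5)) = Add(Mul(Add(Mul(15, -1), -5), Add(Add(2, -5), 4)), Rational(1, 11)) = Add(Mul(Add(-15, -5), Add(-3, 4)), Rational(1, 11)) = Add(Mul(-20, 1), Rational(1, 11)) = Add(-20, Rational(1, 11)) = Rational(-219, 11)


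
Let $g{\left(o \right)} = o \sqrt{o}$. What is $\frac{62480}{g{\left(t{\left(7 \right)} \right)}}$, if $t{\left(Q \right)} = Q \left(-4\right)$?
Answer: $\frac{7810 i \sqrt{7}}{49} \approx 421.7 i$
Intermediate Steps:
$t{\left(Q \right)} = - 4 Q$
$g{\left(o \right)} = o^{\frac{3}{2}}$
$\frac{62480}{g{\left(t{\left(7 \right)} \right)}} = \frac{62480}{\left(\left(-4\right) 7\right)^{\frac{3}{2}}} = \frac{62480}{\left(-28\right)^{\frac{3}{2}}} = \frac{62480}{\left(-56\right) i \sqrt{7}} = 62480 \frac{i \sqrt{7}}{392} = \frac{7810 i \sqrt{7}}{49}$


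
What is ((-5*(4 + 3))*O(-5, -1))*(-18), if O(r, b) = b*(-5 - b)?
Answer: 2520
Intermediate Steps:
((-5*(4 + 3))*O(-5, -1))*(-18) = ((-5*(4 + 3))*(-1*(-1)*(5 - 1)))*(-18) = ((-5*7)*(-1*(-1)*4))*(-18) = -35*4*(-18) = -140*(-18) = 2520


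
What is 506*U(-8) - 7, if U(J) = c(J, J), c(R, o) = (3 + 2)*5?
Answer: 12643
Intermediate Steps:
c(R, o) = 25 (c(R, o) = 5*5 = 25)
U(J) = 25
506*U(-8) - 7 = 506*25 - 7 = 12650 - 7 = 12643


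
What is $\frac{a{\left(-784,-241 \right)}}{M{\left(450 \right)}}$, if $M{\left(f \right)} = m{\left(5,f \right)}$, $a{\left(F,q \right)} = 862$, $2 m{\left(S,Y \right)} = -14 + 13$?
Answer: $-1724$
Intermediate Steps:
$m{\left(S,Y \right)} = - \frac{1}{2}$ ($m{\left(S,Y \right)} = \frac{-14 + 13}{2} = \frac{1}{2} \left(-1\right) = - \frac{1}{2}$)
$M{\left(f \right)} = - \frac{1}{2}$
$\frac{a{\left(-784,-241 \right)}}{M{\left(450 \right)}} = \frac{862}{- \frac{1}{2}} = 862 \left(-2\right) = -1724$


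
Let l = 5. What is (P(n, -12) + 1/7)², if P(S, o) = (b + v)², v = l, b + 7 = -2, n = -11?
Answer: 12769/49 ≈ 260.59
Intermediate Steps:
b = -9 (b = -7 - 2 = -9)
v = 5
P(S, o) = 16 (P(S, o) = (-9 + 5)² = (-4)² = 16)
(P(n, -12) + 1/7)² = (16 + 1/7)² = (16 + ⅐)² = (113/7)² = 12769/49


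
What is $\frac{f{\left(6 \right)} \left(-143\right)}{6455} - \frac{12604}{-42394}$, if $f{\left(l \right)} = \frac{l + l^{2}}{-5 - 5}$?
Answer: $\frac{267051641}{684133175} \approx 0.39035$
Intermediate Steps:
$f{\left(l \right)} = - \frac{l}{10} - \frac{l^{2}}{10}$ ($f{\left(l \right)} = \frac{l + l^{2}}{-10} = \left(l + l^{2}\right) \left(- \frac{1}{10}\right) = - \frac{l}{10} - \frac{l^{2}}{10}$)
$\frac{f{\left(6 \right)} \left(-143\right)}{6455} - \frac{12604}{-42394} = \frac{\left(- \frac{1}{10}\right) 6 \left(1 + 6\right) \left(-143\right)}{6455} - \frac{12604}{-42394} = \left(- \frac{1}{10}\right) 6 \cdot 7 \left(-143\right) \frac{1}{6455} - - \frac{6302}{21197} = \left(- \frac{21}{5}\right) \left(-143\right) \frac{1}{6455} + \frac{6302}{21197} = \frac{3003}{5} \cdot \frac{1}{6455} + \frac{6302}{21197} = \frac{3003}{32275} + \frac{6302}{21197} = \frac{267051641}{684133175}$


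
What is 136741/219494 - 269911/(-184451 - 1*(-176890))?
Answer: 5479794885/150872194 ≈ 36.321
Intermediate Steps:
136741/219494 - 269911/(-184451 - 1*(-176890)) = 136741*(1/219494) - 269911/(-184451 + 176890) = 12431/19954 - 269911/(-7561) = 12431/19954 - 269911*(-1/7561) = 12431/19954 + 269911/7561 = 5479794885/150872194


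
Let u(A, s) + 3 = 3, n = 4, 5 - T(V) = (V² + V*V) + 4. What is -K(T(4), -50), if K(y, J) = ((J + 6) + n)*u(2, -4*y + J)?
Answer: 0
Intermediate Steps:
T(V) = 1 - 2*V² (T(V) = 5 - ((V² + V*V) + 4) = 5 - ((V² + V²) + 4) = 5 - (2*V² + 4) = 5 - (4 + 2*V²) = 5 + (-4 - 2*V²) = 1 - 2*V²)
u(A, s) = 0 (u(A, s) = -3 + 3 = 0)
K(y, J) = 0 (K(y, J) = ((J + 6) + 4)*0 = ((6 + J) + 4)*0 = (10 + J)*0 = 0)
-K(T(4), -50) = -1*0 = 0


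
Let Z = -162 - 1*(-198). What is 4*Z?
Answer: 144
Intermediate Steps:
Z = 36 (Z = -162 + 198 = 36)
4*Z = 4*36 = 144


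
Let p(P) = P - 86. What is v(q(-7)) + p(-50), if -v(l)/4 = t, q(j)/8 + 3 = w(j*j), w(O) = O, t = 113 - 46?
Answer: -404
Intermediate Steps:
t = 67
q(j) = -24 + 8*j² (q(j) = -24 + 8*(j*j) = -24 + 8*j²)
v(l) = -268 (v(l) = -4*67 = -268)
p(P) = -86 + P
v(q(-7)) + p(-50) = -268 + (-86 - 50) = -268 - 136 = -404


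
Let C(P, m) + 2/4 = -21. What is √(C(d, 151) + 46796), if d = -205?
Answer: √187098/2 ≈ 216.27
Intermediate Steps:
C(P, m) = -43/2 (C(P, m) = -½ - 21 = -43/2)
√(C(d, 151) + 46796) = √(-43/2 + 46796) = √(93549/2) = √187098/2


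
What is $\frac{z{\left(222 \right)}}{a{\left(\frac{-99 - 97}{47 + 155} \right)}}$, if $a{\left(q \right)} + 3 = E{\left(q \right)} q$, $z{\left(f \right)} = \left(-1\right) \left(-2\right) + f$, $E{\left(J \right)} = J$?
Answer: $- \frac{2285024}{20999} \approx -108.82$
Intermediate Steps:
$z{\left(f \right)} = 2 + f$
$a{\left(q \right)} = -3 + q^{2}$ ($a{\left(q \right)} = -3 + q q = -3 + q^{2}$)
$\frac{z{\left(222 \right)}}{a{\left(\frac{-99 - 97}{47 + 155} \right)}} = \frac{2 + 222}{-3 + \left(\frac{-99 - 97}{47 + 155}\right)^{2}} = \frac{224}{-3 + \left(- \frac{196}{202}\right)^{2}} = \frac{224}{-3 + \left(\left(-196\right) \frac{1}{202}\right)^{2}} = \frac{224}{-3 + \left(- \frac{98}{101}\right)^{2}} = \frac{224}{-3 + \frac{9604}{10201}} = \frac{224}{- \frac{20999}{10201}} = 224 \left(- \frac{10201}{20999}\right) = - \frac{2285024}{20999}$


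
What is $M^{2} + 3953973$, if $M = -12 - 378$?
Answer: $4106073$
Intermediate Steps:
$M = -390$ ($M = -12 - 378 = -390$)
$M^{2} + 3953973 = \left(-390\right)^{2} + 3953973 = 152100 + 3953973 = 4106073$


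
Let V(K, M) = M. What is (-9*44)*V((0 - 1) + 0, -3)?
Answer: 1188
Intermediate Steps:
(-9*44)*V((0 - 1) + 0, -3) = -9*44*(-3) = -396*(-3) = 1188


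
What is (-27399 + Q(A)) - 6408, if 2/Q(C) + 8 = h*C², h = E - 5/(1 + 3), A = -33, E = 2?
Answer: -109365637/3235 ≈ -33807.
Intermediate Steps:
h = ¾ (h = 2 - 5/(1 + 3) = 2 - 5/4 = ¾ ≈ 0.75000)
Q(C) = 2/(-8 + 3*C²/4)
(-27399 + Q(A)) - 6408 = (-27399 + 8/(-32 + 3*(-33)²)) - 6408 = (-27399 + 8/(-32 + 3*1089)) - 6408 = (-27399 + 8/(-32 + 3267)) - 6408 = (-27399 + 8/3235) - 6408 = -88635757/3235 - 6408 = -109365637/3235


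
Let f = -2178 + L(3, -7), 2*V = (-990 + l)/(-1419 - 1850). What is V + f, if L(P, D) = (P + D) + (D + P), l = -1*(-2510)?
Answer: -7146794/3269 ≈ -2186.2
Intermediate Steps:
l = 2510
L(P, D) = 2*D + 2*P (L(P, D) = (D + P) + (D + P) = 2*D + 2*P)
V = -760/3269 (V = ((-990 + 2510)/(-1419 - 1850))/2 = (1520/(-3269))/2 = (1520*(-1/3269))/2 = (½)*(-1520/3269) = -760/3269 ≈ -0.23249)
f = -2186 (f = -2178 + (2*(-7) + 2*3) = -2178 + (-14 + 6) = -2178 - 8 = -2186)
V + f = -760/3269 - 2186 = -7146794/3269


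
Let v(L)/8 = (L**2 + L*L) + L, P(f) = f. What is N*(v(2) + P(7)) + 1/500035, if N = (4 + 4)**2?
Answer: 2784194881/500035 ≈ 5568.0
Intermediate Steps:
N = 64 (N = 8**2 = 64)
v(L) = 8*L + 16*L**2 (v(L) = 8*((L**2 + L*L) + L) = 8*((L**2 + L**2) + L) = 8*(2*L**2 + L) = 8*(L + 2*L**2) = 8*L + 16*L**2)
N*(v(2) + P(7)) + 1/500035 = 64*(8*2*(1 + 2*2) + 7) + 1/500035 = 64*(8*2*(1 + 4) + 7) + 1/500035 = 64*(8*2*5 + 7) + 1/500035 = 64*(80 + 7) + 1/500035 = 64*87 + 1/500035 = 5568 + 1/500035 = 2784194881/500035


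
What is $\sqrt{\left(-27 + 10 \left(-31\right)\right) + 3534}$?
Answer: $\sqrt{3197} \approx 56.542$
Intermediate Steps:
$\sqrt{\left(-27 + 10 \left(-31\right)\right) + 3534} = \sqrt{\left(-27 - 310\right) + 3534} = \sqrt{-337 + 3534} = \sqrt{3197}$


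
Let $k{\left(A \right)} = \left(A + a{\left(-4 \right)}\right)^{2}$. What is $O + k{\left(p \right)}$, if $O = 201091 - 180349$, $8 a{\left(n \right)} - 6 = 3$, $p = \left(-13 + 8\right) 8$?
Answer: $\frac{1424209}{64} \approx 22253.0$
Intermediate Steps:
$p = -40$ ($p = \left(-5\right) 8 = -40$)
$a{\left(n \right)} = \frac{9}{8}$ ($a{\left(n \right)} = \frac{3}{4} + \frac{1}{8} \cdot 3 = \frac{3}{4} + \frac{3}{8} = \frac{9}{8}$)
$O = 20742$
$k{\left(A \right)} = \left(\frac{9}{8} + A\right)^{2}$ ($k{\left(A \right)} = \left(A + \frac{9}{8}\right)^{2} = \left(\frac{9}{8} + A\right)^{2}$)
$O + k{\left(p \right)} = 20742 + \frac{\left(9 + 8 \left(-40\right)\right)^{2}}{64} = 20742 + \frac{\left(9 - 320\right)^{2}}{64} = 20742 + \frac{\left(-311\right)^{2}}{64} = 20742 + \frac{1}{64} \cdot 96721 = 20742 + \frac{96721}{64} = \frac{1424209}{64}$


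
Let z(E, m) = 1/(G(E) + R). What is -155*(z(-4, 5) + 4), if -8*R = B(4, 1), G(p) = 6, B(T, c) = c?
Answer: -30380/47 ≈ -646.38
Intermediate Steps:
R = -⅛ (R = -⅛*1 = -⅛ ≈ -0.12500)
z(E, m) = 8/47 (z(E, m) = 1/(6 - ⅛) = 1/(47/8) = 8/47)
-155*(z(-4, 5) + 4) = -155*(8/47 + 4) = -155*196/47 = -30380/47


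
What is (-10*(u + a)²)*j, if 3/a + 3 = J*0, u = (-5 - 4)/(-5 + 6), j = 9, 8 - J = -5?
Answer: -9000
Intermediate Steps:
J = 13 (J = 8 - 1*(-5) = 8 + 5 = 13)
u = -9 (u = -9/1 = -9*1 = -9)
a = -1 (a = 3/(-3 + 13*0) = 3/(-3 + 0) = 3/(-3) = 3*(-⅓) = -1)
(-10*(u + a)²)*j = -10*(-9 - 1)²*9 = -10*(-10)²*9 = -10*100*9 = -1000*9 = -9000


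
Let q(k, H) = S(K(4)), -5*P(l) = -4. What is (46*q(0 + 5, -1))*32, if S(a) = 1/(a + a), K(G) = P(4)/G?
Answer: 3680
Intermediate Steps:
P(l) = 4/5 (P(l) = -1/5*(-4) = 4/5)
K(G) = 4/(5*G)
S(a) = 1/(2*a)
q(k, H) = 5/2 (q(k, H) = 1/(2*(((4/5)/4))) = 1/(2*(((4/5)*(1/4)))) = 1/(2*(1/5)) = (1/2)*5 = 5/2)
(46*q(0 + 5, -1))*32 = (46*(5/2))*32 = 115*32 = 3680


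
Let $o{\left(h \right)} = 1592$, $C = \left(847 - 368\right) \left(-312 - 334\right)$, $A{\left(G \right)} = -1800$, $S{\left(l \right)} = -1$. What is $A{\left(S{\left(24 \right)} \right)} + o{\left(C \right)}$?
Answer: $-208$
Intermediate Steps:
$C = -309434$ ($C = 479 \left(-646\right) = -309434$)
$A{\left(S{\left(24 \right)} \right)} + o{\left(C \right)} = -1800 + 1592 = -208$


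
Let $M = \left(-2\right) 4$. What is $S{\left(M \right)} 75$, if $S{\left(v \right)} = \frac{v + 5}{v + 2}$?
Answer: $\frac{75}{2} \approx 37.5$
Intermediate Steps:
$M = -8$
$S{\left(v \right)} = \frac{5 + v}{2 + v}$
$S{\left(M \right)} 75 = \frac{5 - 8}{2 - 8} \cdot 75 = \frac{1}{-6} \left(-3\right) 75 = \left(- \frac{1}{6}\right) \left(-3\right) 75 = \frac{1}{2} \cdot 75 = \frac{75}{2}$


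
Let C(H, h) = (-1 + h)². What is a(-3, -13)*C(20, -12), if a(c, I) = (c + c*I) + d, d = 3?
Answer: 6591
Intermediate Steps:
a(c, I) = 3 + c + I*c (a(c, I) = (c + c*I) + 3 = (c + I*c) + 3 = 3 + c + I*c)
a(-3, -13)*C(20, -12) = (3 - 3 - 13*(-3))*(-1 - 12)² = (3 - 3 + 39)*(-13)² = 39*169 = 6591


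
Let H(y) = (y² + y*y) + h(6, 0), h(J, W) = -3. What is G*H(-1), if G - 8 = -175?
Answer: 167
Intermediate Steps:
G = -167 (G = 8 - 175 = -167)
H(y) = -3 + 2*y² (H(y) = (y² + y*y) - 3 = (y² + y²) - 3 = 2*y² - 3 = -3 + 2*y²)
G*H(-1) = -167*(-3 + 2*(-1)²) = -167*(-3 + 2*1) = -167*(-3 + 2) = -167*(-1) = 167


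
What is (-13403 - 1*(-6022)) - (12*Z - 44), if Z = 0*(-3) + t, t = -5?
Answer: -7277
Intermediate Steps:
Z = -5 (Z = 0*(-3) - 5 = 0 - 5 = -5)
(-13403 - 1*(-6022)) - (12*Z - 44) = (-13403 - 1*(-6022)) - (12*(-5) - 44) = (-13403 + 6022) - (-60 - 44) = -7381 - 1*(-104) = -7381 + 104 = -7277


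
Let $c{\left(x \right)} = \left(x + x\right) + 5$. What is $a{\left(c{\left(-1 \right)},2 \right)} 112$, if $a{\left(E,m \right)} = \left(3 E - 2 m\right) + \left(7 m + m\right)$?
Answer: $2352$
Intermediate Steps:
$c{\left(x \right)} = 5 + 2 x$ ($c{\left(x \right)} = 2 x + 5 = 5 + 2 x$)
$a{\left(E,m \right)} = 3 E + 6 m$ ($a{\left(E,m \right)} = \left(- 2 m + 3 E\right) + 8 m = 3 E + 6 m$)
$a{\left(c{\left(-1 \right)},2 \right)} 112 = \left(3 \left(5 + 2 \left(-1\right)\right) + 6 \cdot 2\right) 112 = \left(3 \left(5 - 2\right) + 12\right) 112 = \left(3 \cdot 3 + 12\right) 112 = \left(9 + 12\right) 112 = 21 \cdot 112 = 2352$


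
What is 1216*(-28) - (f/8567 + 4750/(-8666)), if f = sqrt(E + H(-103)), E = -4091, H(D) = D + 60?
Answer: -147527609/4333 - I*sqrt(4134)/8567 ≈ -34047.0 - 0.0075051*I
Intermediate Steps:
H(D) = 60 + D
f = I*sqrt(4134) (f = sqrt(-4091 + (60 - 103)) = sqrt(-4091 - 43) = sqrt(-4134) = I*sqrt(4134) ≈ 64.296*I)
1216*(-28) - (f/8567 + 4750/(-8666)) = 1216*(-28) - ((I*sqrt(4134))/8567 + 4750/(-8666)) = -34048 - ((I*sqrt(4134))*(1/8567) + 4750*(-1/8666)) = -34048 - (I*sqrt(4134)/8567 - 2375/4333) = -34048 - (-2375/4333 + I*sqrt(4134)/8567) = -34048 + (2375/4333 - I*sqrt(4134)/8567) = -147527609/4333 - I*sqrt(4134)/8567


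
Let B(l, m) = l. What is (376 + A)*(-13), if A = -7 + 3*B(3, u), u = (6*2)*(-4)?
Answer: -4914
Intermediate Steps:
u = -48 (u = 12*(-4) = -48)
A = 2 (A = -7 + 3*3 = -7 + 9 = 2)
(376 + A)*(-13) = (376 + 2)*(-13) = 378*(-13) = -4914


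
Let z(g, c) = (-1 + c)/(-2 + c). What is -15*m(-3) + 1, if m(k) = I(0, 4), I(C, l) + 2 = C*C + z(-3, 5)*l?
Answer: -49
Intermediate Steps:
z(g, c) = (-1 + c)/(-2 + c)
I(C, l) = -2 + C**2 + 4*l/3 (I(C, l) = -2 + (C*C + ((-1 + 5)/(-2 + 5))*l) = -2 + (C**2 + (4/3)*l) = -2 + (C**2 + ((1/3)*4)*l) = -2 + (C**2 + 4*l/3) = -2 + C**2 + 4*l/3)
m(k) = 10/3 (m(k) = -2 + 0**2 + (4/3)*4 = -2 + 0 + 16/3 = 10/3)
-15*m(-3) + 1 = -15*10/3 + 1 = -50 + 1 = -49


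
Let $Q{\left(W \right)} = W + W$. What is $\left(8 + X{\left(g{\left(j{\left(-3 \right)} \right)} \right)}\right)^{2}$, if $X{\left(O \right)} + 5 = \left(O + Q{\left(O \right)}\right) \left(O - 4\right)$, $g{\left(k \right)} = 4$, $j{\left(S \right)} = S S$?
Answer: $9$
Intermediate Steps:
$Q{\left(W \right)} = 2 W$
$j{\left(S \right)} = S^{2}$
$X{\left(O \right)} = -5 + 3 O \left(-4 + O\right)$ ($X{\left(O \right)} = -5 + \left(O + 2 O\right) \left(O - 4\right) = -5 + 3 O \left(-4 + O\right)$)
$\left(8 + X{\left(g{\left(j{\left(-3 \right)} \right)} \right)}\right)^{2} = \left(8 - \left(53 - 48\right)\right)^{2} = \left(8 - 5\right)^{2} = 3^{2} = 9$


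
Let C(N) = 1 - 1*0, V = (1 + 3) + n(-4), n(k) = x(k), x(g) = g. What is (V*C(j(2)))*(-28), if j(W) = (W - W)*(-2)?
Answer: 0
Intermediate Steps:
n(k) = k
j(W) = 0 (j(W) = 0*(-2) = 0)
V = 0 (V = (1 + 3) - 4 = 4 - 4 = 0)
C(N) = 1 (C(N) = 1 + 0 = 1)
(V*C(j(2)))*(-28) = (0*1)*(-28) = 0*(-28) = 0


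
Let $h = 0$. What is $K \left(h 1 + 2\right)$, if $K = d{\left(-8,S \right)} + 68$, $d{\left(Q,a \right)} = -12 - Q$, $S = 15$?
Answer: $128$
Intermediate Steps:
$K = 64$ ($K = \left(-12 - -8\right) + 68 = \left(-12 + 8\right) + 68 = -4 + 68 = 64$)
$K \left(h 1 + 2\right) = 64 \left(0 \cdot 1 + 2\right) = 64 \left(0 + 2\right) = 64 \cdot 2 = 128$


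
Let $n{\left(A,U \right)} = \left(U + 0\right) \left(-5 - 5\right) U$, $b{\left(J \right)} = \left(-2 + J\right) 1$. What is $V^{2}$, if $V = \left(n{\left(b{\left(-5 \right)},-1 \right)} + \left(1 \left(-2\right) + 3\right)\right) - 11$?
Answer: $400$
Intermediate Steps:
$b{\left(J \right)} = -2 + J$
$n{\left(A,U \right)} = - 10 U^{2}$ ($n{\left(A,U \right)} = U \left(-10\right) U = - 10 U U = - 10 U^{2}$)
$V = -20$ ($V = \left(- 10 \left(-1\right)^{2} + \left(1 \left(-2\right) + 3\right)\right) - 11 = \left(\left(-10\right) 1 + \left(-2 + 3\right)\right) - 11 = \left(-10 + 1\right) - 11 = -9 - 11 = -20$)
$V^{2} = \left(-20\right)^{2} = 400$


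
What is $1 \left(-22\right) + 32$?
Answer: $10$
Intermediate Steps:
$1 \left(-22\right) + 32 = -22 + 32 = 10$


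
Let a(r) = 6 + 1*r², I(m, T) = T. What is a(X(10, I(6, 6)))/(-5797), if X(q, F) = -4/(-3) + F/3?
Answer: -14/4743 ≈ -0.0029517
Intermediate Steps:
X(q, F) = 4/3 + F/3 (X(q, F) = -4*(-⅓) + F*(⅓) = 4/3 + F/3)
a(r) = 6 + r²
a(X(10, I(6, 6)))/(-5797) = (6 + (4/3 + (⅓)*6)²)/(-5797) = (6 + (4/3 + 2)²)*(-1/5797) = (6 + (10/3)²)*(-1/5797) = (6 + 100/9)*(-1/5797) = (154/9)*(-1/5797) = -14/4743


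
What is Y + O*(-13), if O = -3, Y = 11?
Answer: 50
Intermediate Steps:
Y + O*(-13) = 11 - 3*(-13) = 11 + 39 = 50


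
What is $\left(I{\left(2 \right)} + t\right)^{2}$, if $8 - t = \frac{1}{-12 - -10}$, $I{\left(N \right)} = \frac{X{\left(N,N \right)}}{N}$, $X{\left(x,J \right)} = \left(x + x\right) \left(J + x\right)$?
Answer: $\frac{1089}{4} \approx 272.25$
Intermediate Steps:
$X{\left(x,J \right)} = 2 x \left(J + x\right)$
$I{\left(N \right)} = 4 N$ ($I{\left(N \right)} = \frac{2 N \left(N + N\right)}{N} = \frac{2 N 2 N}{N} = \frac{4 N^{2}}{N} = 4 N$)
$t = \frac{17}{2}$ ($t = 8 - \frac{1}{-12 - -10} = 8 - \frac{1}{-12 + 10} = 8 - \frac{1}{-2} = 8 - - \frac{1}{2} = 8 + \frac{1}{2} = \frac{17}{2} \approx 8.5$)
$\left(I{\left(2 \right)} + t\right)^{2} = \left(4 \cdot 2 + \frac{17}{2}\right)^{2} = \left(8 + \frac{17}{2}\right)^{2} = \left(\frac{33}{2}\right)^{2} = \frac{1089}{4}$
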